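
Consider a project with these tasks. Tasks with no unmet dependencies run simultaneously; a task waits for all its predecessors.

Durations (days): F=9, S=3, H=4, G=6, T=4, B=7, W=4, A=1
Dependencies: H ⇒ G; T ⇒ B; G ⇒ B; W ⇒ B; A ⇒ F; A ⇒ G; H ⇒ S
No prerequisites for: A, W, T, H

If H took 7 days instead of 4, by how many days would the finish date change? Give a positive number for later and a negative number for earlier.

Baseline: H→G→B = 4+6+7 = 17 → 17 days.
Since H is critical, the +3 change carries straight to that chain (now 20 days).
No other chain overtakes it, so the finish is 20 days.
Change in finish: 20 − 17 = +3 days.

3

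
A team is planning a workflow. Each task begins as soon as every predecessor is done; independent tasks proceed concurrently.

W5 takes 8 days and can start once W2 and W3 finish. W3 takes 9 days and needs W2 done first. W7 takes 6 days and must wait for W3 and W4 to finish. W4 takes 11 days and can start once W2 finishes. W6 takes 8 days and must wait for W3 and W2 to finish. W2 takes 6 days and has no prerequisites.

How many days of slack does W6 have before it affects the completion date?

Critical path: W2→W3→W5 = 6+9+8 = 23, so the finish is 23 days.
W6 finishes as early as 23 and must finish by 23.
Slack of W6 = 15 − 15 = 0 days.

0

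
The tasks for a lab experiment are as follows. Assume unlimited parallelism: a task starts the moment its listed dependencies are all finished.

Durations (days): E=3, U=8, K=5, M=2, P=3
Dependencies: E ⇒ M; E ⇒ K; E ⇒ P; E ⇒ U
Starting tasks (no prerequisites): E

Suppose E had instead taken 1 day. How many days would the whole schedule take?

As given, the longest chain is E→U = 3+8 = 11, so the finish is 11 days.
E is on the critical path; changing it to 1 makes that path 9 days.
That remains the longest chain; total 9 days.

9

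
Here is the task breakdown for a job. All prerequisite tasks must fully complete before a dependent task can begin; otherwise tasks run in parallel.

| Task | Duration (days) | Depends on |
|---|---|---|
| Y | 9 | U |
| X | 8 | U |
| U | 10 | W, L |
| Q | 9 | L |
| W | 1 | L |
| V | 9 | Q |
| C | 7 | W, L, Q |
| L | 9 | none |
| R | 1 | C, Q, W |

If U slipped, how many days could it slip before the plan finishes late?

Critical path: L→W→U→Y = 9+1+10+9 = 29, so the finish is 29 days.
The longest chain containing U totals 29 days.
Slack of U = 10 − 10 = 0 days.

0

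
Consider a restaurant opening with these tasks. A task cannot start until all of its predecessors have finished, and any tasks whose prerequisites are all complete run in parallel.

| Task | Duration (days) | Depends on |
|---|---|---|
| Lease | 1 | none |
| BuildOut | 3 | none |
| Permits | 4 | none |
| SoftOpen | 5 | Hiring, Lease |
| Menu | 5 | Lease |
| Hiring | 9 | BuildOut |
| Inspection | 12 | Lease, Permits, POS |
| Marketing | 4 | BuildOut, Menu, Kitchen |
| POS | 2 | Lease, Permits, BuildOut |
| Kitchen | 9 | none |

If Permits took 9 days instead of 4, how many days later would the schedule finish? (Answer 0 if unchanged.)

5

Actual critical path: Permits→POS→Inspection = 4+2+12 = 18 ⇒ 18 days.
Permits lies on that path, so at 9 days the path becomes 23 days.
That remains the longest chain; total 23 days.
Change in finish: 23 − 18 = +5 days.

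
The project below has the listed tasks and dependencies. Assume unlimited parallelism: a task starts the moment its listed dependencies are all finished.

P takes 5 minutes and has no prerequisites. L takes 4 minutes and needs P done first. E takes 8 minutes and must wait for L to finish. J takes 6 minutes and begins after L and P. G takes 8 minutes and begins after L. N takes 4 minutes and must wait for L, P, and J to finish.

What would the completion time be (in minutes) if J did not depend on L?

Original critical path: P→L→J→N = 5+4+6+4 = 19 ⇒ 19 minutes.
Without L→J, J's earliest start moves from 9 to 5.
After: P→L→E = 5+4+8 = 17 → 17 minutes.

17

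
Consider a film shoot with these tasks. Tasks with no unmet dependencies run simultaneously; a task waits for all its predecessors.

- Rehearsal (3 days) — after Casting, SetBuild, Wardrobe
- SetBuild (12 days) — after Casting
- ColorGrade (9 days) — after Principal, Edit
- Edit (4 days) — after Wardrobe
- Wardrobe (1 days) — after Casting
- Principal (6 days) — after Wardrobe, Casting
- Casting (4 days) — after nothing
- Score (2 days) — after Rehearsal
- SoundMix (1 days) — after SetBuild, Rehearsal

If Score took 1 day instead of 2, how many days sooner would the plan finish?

1

Critical path before the change: Casting→SetBuild→Rehearsal→Score = 4+12+3+2 = 21 giving 21 days.
Since Score is critical, the -1 change carries straight to that chain (now 20 days).
That remains the longest chain; total 20 days.
Change in finish: 20 − 21 = -1 days.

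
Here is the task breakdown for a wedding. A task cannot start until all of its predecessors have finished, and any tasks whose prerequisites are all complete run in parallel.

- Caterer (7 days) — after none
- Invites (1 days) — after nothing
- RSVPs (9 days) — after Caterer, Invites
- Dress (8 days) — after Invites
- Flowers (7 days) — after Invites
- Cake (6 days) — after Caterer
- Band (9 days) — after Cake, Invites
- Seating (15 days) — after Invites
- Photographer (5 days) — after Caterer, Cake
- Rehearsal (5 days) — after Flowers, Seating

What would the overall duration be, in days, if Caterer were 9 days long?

24

The binding path is Caterer→Cake→Band = 7+6+9 = 22; finish at 22 days.
Since Caterer is critical, the +2 change carries straight to that chain (now 24 days).
No other chain overtakes it, so the finish is 24 days.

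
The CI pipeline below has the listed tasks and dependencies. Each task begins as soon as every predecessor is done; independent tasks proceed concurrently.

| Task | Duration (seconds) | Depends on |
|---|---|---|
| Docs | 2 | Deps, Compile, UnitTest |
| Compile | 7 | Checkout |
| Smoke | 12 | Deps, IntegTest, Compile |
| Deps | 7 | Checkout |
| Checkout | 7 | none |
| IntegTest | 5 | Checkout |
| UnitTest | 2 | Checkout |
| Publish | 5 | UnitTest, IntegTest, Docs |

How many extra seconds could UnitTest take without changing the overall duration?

10

The longest chain is Checkout→Deps→Smoke = 7+7+12 = 26; overall finish 26 seconds.
Longest path through UnitTest: 16 seconds (earliest finish 9, latest finish 19).
Slack of UnitTest = 17 − 7 = 10 seconds.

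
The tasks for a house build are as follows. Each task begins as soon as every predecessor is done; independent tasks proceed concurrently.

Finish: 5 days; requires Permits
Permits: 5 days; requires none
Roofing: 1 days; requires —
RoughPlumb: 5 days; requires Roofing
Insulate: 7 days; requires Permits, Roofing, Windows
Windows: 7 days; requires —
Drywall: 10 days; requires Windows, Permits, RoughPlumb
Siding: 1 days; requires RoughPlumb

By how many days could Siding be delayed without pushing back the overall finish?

Windows→Drywall = 7+10 = 17 sets the makespan at 17 days.
The longest chain containing Siding totals 7 days.
So Siding can slip 17 − 7 = 10 days.

10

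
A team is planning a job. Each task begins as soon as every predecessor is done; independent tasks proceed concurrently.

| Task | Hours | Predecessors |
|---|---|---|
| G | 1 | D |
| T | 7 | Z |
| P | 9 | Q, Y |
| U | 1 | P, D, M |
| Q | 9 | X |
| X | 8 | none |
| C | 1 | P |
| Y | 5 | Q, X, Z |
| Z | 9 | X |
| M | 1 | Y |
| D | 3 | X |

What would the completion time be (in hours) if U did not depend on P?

32

With the dependency in place, X→Q→Y→P→U = 8+9+5+9+1 = 32 sets the finish at 32 hours.
Without P→U, U's earliest start moves from 31 to 23.
After: X→Q→Y→P→C = 8+9+5+9+1 = 32 → 32 hours.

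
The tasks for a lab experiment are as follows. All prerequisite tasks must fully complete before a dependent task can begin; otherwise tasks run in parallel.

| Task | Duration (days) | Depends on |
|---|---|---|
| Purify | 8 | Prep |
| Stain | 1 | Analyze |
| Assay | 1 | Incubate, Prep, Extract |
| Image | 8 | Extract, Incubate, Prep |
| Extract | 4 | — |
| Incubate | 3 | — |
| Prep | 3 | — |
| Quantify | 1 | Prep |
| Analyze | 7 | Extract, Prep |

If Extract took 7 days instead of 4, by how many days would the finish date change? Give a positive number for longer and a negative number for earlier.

3

Critical path before the change: Extract→Analyze→Stain = 4+7+1 = 12 giving 12 days.
Extract lies on that path, so at 7 days the path becomes 15 days.
That remains the longest chain; total 15 days.
Change in finish: 15 − 12 = +3 days.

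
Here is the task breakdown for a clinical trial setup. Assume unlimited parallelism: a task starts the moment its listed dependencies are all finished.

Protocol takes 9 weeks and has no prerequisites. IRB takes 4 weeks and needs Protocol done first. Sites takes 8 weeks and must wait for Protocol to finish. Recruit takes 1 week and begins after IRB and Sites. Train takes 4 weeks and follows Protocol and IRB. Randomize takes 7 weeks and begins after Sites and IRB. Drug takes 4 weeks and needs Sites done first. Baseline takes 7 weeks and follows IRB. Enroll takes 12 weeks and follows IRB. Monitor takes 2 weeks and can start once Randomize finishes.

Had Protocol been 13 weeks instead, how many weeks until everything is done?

Critical path before the change: Protocol→Sites→Randomize→Monitor = 9+8+7+2 = 26 giving 26 weeks.
Protocol lies on that path, so at 13 weeks the path becomes 30 weeks.
No other chain overtakes it, so the finish is 30 weeks.

30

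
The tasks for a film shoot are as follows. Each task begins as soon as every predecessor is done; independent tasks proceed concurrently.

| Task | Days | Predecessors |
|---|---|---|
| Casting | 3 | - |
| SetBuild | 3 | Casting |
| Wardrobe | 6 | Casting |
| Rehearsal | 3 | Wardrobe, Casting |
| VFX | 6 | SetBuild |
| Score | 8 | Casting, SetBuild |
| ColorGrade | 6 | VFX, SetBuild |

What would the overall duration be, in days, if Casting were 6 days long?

Baseline: Casting→SetBuild→VFX→ColorGrade = 3+3+6+6 = 18 → 18 days.
Casting lies on that path, so at 6 days the path becomes 21 days.
The critical path is still Casting→SetBuild→VFX→ColorGrade; finish is now 21 days.

21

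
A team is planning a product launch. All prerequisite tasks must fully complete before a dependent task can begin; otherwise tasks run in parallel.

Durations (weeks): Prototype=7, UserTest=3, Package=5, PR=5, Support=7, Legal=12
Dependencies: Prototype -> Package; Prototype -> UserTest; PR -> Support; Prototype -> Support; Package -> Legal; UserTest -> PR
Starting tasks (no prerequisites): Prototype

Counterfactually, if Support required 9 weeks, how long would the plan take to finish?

24

Baseline: Prototype→Package→Legal = 7+5+12 = 24 → 24 weeks.
Support is off the critical path — its longest chain is 22 weeks, giving 2 of slack.
New critical path: Prototype→UserTest→PR→Support = 7+3+5+9 = 24 ⇒ 24 weeks.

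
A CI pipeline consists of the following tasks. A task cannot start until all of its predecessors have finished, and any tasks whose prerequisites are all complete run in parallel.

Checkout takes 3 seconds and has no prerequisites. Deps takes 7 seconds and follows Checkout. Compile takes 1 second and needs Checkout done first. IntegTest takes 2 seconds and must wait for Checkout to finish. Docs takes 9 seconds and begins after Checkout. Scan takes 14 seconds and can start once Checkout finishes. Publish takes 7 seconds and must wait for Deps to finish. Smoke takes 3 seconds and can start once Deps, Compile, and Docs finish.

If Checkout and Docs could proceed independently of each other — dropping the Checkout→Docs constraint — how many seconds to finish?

17

With the dependency in place, Checkout→Deps→Publish = 3+7+7 = 17 sets the finish at 17 seconds.
Without Checkout→Docs, Docs's earliest start moves from 3 to 0.
New critical path: Checkout→Deps→Publish = 3+7+7 = 17 ⇒ 17 seconds.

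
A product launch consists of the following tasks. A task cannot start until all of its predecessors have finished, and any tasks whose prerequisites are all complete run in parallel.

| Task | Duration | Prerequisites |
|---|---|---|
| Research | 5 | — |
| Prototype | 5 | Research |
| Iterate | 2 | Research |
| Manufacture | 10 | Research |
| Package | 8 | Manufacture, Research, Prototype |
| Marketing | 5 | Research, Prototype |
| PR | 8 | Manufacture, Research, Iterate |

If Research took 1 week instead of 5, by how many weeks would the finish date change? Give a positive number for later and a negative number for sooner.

-4

Actual critical path: Research→Manufacture→Package = 5+10+8 = 23 ⇒ 23 weeks.
Research lies on that path, so at 1 week the path becomes 19 weeks.
That remains the longest chain; total 19 weeks.
Change in finish: 19 − 23 = -4 weeks.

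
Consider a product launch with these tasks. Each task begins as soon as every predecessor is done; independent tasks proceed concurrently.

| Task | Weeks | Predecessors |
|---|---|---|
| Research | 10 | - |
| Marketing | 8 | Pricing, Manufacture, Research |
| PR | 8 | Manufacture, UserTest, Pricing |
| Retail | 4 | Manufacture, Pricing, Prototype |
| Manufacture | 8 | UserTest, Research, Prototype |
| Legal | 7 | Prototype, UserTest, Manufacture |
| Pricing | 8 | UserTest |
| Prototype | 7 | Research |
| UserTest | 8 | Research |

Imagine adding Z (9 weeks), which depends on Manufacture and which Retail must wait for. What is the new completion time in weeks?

39

Originally the plan takes 34 weeks.
With Z inserted, Retail now waits for max(Manufacture, Pricing, Prototype, Z).
New critical path: Research→UserTest→Manufacture→Z→Retail = 10+8+8+9+4 = 39 ⇒ 39 weeks.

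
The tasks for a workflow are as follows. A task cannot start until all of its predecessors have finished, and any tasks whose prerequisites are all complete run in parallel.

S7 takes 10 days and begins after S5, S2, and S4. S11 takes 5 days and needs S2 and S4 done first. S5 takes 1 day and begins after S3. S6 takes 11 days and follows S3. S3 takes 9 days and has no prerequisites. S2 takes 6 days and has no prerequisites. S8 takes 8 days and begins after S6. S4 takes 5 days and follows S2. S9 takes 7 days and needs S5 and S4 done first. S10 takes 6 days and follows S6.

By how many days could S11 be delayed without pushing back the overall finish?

The longest chain is S3→S6→S8 = 9+11+8 = 28; overall finish 28 days.
S11 finishes as early as 16 and must finish by 28.
So S11 can slip 28 − 16 = 12 days.

12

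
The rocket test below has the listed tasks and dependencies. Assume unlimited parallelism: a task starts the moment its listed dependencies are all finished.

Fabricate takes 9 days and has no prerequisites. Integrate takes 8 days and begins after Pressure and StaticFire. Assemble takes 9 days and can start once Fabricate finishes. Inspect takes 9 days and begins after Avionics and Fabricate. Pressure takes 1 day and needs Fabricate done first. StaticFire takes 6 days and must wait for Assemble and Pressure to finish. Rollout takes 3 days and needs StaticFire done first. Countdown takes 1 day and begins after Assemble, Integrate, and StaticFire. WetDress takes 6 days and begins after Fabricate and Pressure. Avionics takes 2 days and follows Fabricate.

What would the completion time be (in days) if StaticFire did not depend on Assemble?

25

Original critical path: Fabricate→Assemble→StaticFire→Integrate→Countdown = 9+9+6+8+1 = 33 ⇒ 33 days.
Without Assemble→StaticFire, StaticFire's earliest start moves from 18 to 10.
The longest chain is now Fabricate→Pressure→StaticFire→Integrate→Countdown = 9+1+6+8+1 = 25, so the rocket test takes 25 days.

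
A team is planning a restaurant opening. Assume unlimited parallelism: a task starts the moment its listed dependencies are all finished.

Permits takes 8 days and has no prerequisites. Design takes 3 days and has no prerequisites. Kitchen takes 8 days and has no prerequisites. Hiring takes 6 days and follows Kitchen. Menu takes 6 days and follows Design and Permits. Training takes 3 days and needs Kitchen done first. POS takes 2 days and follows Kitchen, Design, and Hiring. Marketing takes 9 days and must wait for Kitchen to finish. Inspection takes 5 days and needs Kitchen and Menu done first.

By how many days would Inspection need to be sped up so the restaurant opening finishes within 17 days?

Current finish: 19 days; target: 17.
Inspection is on every critical path, so each day cut from Inspection cuts the finish by one (this holds down to a finish of 17).
Need 19 − 17 = 2 days off Inspection → Inspection becomes 3 days, finish becomes 17.

2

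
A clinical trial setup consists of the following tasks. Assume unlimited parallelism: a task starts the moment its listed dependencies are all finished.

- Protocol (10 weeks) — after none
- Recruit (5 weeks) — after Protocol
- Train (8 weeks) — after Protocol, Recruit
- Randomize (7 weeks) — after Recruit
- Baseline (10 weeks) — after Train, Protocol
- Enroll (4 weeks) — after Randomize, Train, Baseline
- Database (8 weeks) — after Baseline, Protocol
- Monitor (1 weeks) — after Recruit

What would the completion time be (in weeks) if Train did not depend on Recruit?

Before: longest chain Protocol→Recruit→Train→Baseline→Database = 10+5+8+10+8 = 41, finish 41.
Without Recruit→Train, Train's earliest start moves from 15 to 10.
After: Protocol→Train→Baseline→Database = 10+8+10+8 = 36 → 36 weeks.

36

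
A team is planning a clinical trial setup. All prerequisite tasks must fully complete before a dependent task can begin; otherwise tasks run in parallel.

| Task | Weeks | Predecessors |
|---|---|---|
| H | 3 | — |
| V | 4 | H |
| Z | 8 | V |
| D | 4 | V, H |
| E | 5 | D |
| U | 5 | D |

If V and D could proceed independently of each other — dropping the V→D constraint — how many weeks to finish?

Original critical path: H→V→D→E = 3+4+4+5 = 16 ⇒ 16 weeks.
Without V→D, D's earliest start moves from 7 to 3.
After: H→V→Z = 3+4+8 = 15 → 15 weeks.

15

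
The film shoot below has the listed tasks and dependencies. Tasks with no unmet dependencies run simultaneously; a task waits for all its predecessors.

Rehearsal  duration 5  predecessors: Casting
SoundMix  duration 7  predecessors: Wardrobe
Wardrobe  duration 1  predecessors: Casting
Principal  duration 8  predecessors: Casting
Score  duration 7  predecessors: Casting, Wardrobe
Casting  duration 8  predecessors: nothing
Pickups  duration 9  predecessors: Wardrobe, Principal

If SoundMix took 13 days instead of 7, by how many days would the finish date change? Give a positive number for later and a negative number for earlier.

0

Actual critical path: Casting→Principal→Pickups = 8+8+9 = 25 ⇒ 25 days.
SoundMix has 9 days of float (longest path through it is 16).
The critical path is still Casting→Principal→Pickups; finish is now 25 days.
Change in finish: 25 − 25 = +0 days.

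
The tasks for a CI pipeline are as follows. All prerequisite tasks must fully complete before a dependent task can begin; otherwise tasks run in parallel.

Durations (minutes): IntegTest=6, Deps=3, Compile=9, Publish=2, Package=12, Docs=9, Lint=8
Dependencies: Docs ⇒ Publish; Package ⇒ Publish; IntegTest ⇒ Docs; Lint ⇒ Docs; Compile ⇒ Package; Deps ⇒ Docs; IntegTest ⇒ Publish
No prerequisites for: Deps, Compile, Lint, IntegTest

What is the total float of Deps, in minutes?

9

Compile→Package→Publish = 9+12+2 = 23 sets the makespan at 23 minutes.
Deps finishes as early as 3 and must finish by 12.
Float = 23 − 14 = 9.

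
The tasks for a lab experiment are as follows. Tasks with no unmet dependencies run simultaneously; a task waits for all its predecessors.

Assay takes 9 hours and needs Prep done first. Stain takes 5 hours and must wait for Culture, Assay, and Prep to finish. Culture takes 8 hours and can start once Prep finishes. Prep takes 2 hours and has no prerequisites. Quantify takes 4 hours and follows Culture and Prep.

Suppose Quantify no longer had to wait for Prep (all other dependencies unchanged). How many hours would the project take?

16

With the dependency in place, Prep→Assay→Stain = 2+9+5 = 16 sets the finish at 16 hours.
Dropping Prep→Quantify doesn't change Quantify's earliest start (10); another predecessor still binds.
After: Prep→Assay→Stain = 2+9+5 = 16 → 16 hours.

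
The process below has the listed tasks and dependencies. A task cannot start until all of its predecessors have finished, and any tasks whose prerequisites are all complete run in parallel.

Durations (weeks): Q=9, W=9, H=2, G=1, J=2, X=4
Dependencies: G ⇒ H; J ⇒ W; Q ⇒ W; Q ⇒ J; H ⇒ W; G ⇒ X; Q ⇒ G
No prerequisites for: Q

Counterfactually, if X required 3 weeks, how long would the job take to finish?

21

As given, the longest chain is Q→G→H→W = 9+1+2+9 = 21, so the finish is 21 weeks.
X has 7 weeks of float (longest path through it is 14).
That remains the longest chain; total 21 weeks.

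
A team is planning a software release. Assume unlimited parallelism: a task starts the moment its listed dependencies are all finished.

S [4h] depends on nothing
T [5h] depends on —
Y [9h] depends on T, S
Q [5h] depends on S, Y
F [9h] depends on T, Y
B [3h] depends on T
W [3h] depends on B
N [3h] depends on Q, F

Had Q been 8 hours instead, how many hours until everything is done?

The binding path is T→Y→F→N = 5+9+9+3 = 26; finish at 26 hours.
Q is off the critical path — its longest chain is 22 hours, giving 4 of slack.
The critical path is still T→Y→F→N; finish is now 26 hours.

26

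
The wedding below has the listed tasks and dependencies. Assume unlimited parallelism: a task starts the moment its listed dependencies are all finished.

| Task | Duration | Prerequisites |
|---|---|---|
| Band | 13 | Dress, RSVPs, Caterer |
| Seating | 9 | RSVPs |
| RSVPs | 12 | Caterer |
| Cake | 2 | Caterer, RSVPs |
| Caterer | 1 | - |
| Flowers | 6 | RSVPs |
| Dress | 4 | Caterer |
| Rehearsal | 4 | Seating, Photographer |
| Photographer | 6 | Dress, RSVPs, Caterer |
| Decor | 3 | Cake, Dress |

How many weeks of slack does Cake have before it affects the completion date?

The longest chain is Caterer→RSVPs→Band = 1+12+13 = 26; overall finish 26 weeks.
The longest chain containing Cake totals 18 weeks.
Float = 26 − 18 = 8.

8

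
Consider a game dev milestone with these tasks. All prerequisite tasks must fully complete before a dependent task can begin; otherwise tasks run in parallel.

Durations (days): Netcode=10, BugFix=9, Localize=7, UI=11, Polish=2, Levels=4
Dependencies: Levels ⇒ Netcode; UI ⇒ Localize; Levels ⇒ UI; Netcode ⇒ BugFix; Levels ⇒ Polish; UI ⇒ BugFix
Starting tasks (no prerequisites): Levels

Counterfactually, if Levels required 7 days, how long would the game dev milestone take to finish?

Critical path before the change: Levels→UI→BugFix = 4+11+9 = 24 giving 24 days.
Levels is on the critical path; changing it to 7 makes that path 27 days.
No other chain overtakes it, so the finish is 27 days.

27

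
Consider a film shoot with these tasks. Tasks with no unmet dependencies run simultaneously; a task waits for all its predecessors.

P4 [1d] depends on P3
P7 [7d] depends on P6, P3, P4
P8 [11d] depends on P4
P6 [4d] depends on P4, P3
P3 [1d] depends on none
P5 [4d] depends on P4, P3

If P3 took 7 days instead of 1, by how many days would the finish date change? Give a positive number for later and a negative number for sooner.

Baseline: P3→P4→P6→P7 = 1+1+4+7 = 13 → 13 days.
Since P3 is critical, the +6 change carries straight to that chain (now 19 days).
No other chain overtakes it, so the finish is 19 days.
Change in finish: 19 − 13 = +6 days.

6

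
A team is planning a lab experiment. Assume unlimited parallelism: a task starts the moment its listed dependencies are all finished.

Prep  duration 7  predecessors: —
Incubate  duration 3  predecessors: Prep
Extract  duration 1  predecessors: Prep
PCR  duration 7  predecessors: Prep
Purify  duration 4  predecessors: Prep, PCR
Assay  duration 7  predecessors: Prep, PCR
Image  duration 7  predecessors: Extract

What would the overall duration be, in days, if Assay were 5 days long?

The binding path is Prep→PCR→Assay = 7+7+7 = 21; finish at 21 days.
Since Assay is critical, the -2 change carries straight to that chain (now 19 days).
The critical path is still Prep→PCR→Assay; finish is now 19 days.

19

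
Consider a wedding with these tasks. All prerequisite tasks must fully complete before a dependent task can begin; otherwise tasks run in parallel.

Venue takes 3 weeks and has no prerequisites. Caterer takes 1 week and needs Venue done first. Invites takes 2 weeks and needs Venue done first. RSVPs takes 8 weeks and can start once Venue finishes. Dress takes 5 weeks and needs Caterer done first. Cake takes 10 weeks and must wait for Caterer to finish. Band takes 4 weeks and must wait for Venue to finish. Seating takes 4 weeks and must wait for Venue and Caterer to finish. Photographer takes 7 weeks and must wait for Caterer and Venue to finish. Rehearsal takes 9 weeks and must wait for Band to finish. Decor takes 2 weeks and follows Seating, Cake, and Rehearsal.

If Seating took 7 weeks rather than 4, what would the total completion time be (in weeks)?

18

Baseline: Venue→Band→Rehearsal→Decor = 3+4+9+2 = 18 → 18 weeks.
The longest path through Seating is only 10 weeks, so Seating has float 8.
No other chain overtakes it, so the finish is 18 weeks.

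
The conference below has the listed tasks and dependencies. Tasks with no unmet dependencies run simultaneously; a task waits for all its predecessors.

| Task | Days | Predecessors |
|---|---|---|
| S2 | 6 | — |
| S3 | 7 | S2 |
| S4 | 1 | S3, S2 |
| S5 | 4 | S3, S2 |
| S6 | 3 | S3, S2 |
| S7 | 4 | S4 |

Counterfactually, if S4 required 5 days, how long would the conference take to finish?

22

Actual critical path: S2→S3→S4→S7 = 6+7+1+4 = 18 ⇒ 18 days.
Since S4 is critical, the +4 change carries straight to that chain (now 22 days).
That remains the longest chain; total 22 days.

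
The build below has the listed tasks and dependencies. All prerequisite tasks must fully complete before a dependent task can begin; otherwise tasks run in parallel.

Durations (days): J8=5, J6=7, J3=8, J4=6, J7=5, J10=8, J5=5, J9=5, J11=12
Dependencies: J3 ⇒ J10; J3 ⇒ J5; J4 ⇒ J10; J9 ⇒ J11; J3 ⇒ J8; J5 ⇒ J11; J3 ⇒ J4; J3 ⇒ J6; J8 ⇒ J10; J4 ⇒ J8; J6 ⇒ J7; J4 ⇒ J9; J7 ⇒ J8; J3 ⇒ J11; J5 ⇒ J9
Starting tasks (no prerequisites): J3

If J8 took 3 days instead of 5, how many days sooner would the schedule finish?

The binding path is J3→J6→J7→J8→J10 = 8+7+5+5+8 = 33; finish at 33 days.
J8 is on the critical path; changing it to 3 makes that path 31 days.
The binding chain switches to J3→J4→J9→J11 = 8+6+5+12 = 31; finish 31 days.
Change in finish: 31 − 33 = -2 days.

2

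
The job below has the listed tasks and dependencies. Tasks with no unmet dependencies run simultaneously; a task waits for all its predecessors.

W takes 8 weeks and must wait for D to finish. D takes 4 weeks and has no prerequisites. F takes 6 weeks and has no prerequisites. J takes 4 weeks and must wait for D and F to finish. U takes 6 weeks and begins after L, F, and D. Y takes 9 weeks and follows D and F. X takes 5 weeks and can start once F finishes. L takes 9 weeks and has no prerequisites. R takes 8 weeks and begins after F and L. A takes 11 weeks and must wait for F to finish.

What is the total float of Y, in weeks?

L→R = 9+8 = 17 sets the makespan at 17 weeks.
The longest chain containing Y totals 15 weeks.
Slack of Y = 8 − 6 = 2 weeks.

2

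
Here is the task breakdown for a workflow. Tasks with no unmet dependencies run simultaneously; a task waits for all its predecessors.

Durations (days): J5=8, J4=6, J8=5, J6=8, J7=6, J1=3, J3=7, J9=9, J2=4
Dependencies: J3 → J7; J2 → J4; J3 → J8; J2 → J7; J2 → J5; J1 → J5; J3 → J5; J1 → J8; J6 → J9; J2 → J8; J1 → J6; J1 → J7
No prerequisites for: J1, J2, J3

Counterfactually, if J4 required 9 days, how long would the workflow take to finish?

20

As given, the longest chain is J1→J6→J9 = 3+8+9 = 20, so the finish is 20 days.
J4 has 10 days of float (longest path through it is 10).
The critical path is still J1→J6→J9; finish is now 20 days.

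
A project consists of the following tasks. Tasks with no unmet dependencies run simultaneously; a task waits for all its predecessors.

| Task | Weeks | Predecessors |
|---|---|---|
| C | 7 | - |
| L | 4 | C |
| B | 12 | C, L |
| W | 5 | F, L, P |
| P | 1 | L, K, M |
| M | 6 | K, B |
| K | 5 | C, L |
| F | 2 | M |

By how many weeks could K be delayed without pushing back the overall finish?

C→L→B→M→F→W = 7+4+12+6+2+5 = 36 sets the makespan at 36 weeks.
Longest path through K: 29 weeks (earliest finish 16, latest finish 23).
So K can slip 23 − 16 = 7 weeks.

7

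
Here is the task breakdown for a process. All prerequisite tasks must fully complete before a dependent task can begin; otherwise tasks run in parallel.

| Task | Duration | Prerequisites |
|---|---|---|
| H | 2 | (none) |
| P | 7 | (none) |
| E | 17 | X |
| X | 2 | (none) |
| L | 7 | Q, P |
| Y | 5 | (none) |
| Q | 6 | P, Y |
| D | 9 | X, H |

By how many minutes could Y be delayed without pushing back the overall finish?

The longest chain is P→Q→L = 7+6+7 = 20; overall finish 20 minutes.
Longest path through Y: 18 minutes (earliest finish 5, latest finish 7).
So Y can slip 7 − 5 = 2 minutes.

2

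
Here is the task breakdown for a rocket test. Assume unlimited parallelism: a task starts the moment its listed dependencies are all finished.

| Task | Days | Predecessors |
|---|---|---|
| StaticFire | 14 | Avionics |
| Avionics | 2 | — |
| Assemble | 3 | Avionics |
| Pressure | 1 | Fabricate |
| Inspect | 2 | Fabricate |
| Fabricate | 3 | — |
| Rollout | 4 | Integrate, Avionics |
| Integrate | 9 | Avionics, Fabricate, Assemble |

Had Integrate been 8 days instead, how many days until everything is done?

17

Actual critical path: Avionics→Assemble→Integrate→Rollout = 2+3+9+4 = 18 ⇒ 18 days.
Since Integrate is critical, the -1 change carries straight to that chain (now 17 days).
No other chain overtakes it, so the finish is 17 days.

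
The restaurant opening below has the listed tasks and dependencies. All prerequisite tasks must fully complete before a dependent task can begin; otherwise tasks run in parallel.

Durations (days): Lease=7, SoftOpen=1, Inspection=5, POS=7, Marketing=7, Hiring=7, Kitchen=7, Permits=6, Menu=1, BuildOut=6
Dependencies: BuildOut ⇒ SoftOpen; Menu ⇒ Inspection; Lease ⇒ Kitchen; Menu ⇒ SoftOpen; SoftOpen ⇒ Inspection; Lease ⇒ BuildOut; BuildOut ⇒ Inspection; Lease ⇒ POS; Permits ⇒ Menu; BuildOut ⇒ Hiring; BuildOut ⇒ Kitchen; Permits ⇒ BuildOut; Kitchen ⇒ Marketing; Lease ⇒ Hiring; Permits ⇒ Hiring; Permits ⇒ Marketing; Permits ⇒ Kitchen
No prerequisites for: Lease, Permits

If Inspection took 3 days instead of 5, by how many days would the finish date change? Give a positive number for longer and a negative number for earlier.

0

As given, the longest chain is Lease→BuildOut→Kitchen→Marketing = 7+6+7+7 = 27, so the finish is 27 days.
Inspection is off the critical path — its longest chain is 19 days, giving 8 of slack.
No other chain overtakes it, so the finish is 27 days.
Change in finish: 27 − 27 = +0 days.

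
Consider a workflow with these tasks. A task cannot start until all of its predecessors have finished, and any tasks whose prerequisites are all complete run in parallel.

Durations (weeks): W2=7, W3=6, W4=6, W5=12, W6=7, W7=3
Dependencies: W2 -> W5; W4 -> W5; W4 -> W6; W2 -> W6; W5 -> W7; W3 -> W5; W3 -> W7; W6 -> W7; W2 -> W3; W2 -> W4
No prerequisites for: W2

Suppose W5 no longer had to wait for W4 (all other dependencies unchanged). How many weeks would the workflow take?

28

Original critical path: W2→W3→W5→W7 = 7+6+12+3 = 28 ⇒ 28 weeks.
Dropping W4→W5 doesn't change W5's earliest start (13); another predecessor still binds.
New critical path: W2→W3→W5→W7 = 7+6+12+3 = 28 ⇒ 28 weeks.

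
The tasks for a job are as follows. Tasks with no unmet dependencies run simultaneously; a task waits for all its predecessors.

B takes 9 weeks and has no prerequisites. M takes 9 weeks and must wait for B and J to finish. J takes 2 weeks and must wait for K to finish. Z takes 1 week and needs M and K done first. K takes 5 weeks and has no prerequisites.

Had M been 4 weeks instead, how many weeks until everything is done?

As given, the longest chain is B→M→Z = 9+9+1 = 19, so the finish is 19 weeks.
M lies on that path, so at 4 weeks the path becomes 14 weeks.
The critical path is still B→M→Z; finish is now 14 weeks.

14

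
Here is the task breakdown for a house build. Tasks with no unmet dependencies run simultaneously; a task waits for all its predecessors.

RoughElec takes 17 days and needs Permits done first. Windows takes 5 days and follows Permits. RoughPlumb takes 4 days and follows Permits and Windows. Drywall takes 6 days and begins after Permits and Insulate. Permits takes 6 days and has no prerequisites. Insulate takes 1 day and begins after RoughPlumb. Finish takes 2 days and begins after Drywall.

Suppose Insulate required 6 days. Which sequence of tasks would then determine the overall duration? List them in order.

Permits, Windows, RoughPlumb, Insulate, Drywall, Finish

Critical path before the change: Permits→Windows→RoughPlumb→Insulate→Drywall→Finish = 6+5+4+1+6+2 = 24 giving 24 days.
Insulate lies on that path, so at 6 days the path becomes 29 days.
The critical path is still Permits→Windows→RoughPlumb→Insulate→Drywall→Finish; finish is now 29 days.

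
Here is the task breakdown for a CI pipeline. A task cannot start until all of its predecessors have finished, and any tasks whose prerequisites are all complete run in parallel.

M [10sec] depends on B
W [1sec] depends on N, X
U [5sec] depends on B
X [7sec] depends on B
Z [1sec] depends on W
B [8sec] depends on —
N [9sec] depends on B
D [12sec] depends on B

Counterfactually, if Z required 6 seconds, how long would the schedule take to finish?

Actual critical path: B→D = 8+12 = 20 ⇒ 20 seconds.
Z has 1 second of float (longest path through it is 19).
The binding chain switches to B→N→W→Z = 8+9+1+6 = 24; finish 24 seconds.

24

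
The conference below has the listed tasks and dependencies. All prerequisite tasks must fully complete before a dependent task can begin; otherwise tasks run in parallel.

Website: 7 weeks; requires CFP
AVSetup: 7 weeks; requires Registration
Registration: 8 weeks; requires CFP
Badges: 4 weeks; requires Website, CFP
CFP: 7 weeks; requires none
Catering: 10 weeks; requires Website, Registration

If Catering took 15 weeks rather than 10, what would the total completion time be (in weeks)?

Baseline: CFP→Registration→Catering = 7+8+10 = 25 → 25 weeks.
Catering lies on that path, so at 15 weeks the path becomes 30 weeks.
No other chain overtakes it, so the finish is 30 weeks.

30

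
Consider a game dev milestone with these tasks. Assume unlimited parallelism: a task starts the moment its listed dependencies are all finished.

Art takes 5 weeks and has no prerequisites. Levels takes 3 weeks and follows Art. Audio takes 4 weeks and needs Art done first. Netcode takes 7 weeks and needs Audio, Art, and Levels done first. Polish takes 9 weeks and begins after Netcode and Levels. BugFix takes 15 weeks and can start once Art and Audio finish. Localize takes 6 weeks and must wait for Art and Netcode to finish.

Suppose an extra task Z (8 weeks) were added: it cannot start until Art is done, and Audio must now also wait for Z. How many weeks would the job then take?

Originally the job takes 25 weeks.
With Z inserted, Audio now waits for max(Art, Z).
New critical path: Art→Z→Audio→Netcode→Polish = 5+8+4+7+9 = 33 ⇒ 33 weeks.

33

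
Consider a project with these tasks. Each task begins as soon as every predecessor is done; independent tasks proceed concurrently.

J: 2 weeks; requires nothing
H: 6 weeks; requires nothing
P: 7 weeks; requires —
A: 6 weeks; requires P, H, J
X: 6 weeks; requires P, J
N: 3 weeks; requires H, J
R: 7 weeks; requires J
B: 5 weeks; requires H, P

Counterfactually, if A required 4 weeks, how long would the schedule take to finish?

As given, the longest chain is P→A = 7+6 = 13, so the finish is 13 weeks.
Since A is critical, the -2 change carries straight to that chain (now 11 weeks).
Now P→X = 7+6 = 13 is longest, so the finish becomes 13 weeks.

13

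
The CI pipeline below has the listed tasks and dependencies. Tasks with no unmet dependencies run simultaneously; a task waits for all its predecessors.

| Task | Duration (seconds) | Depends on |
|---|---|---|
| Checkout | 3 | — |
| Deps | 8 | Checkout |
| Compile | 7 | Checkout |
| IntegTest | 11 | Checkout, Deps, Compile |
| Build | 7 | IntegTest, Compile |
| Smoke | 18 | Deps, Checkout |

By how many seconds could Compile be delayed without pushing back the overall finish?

1

The longest chain is Checkout→Deps→IntegTest→Build = 3+8+11+7 = 29; overall finish 29 seconds.
Compile finishes as early as 10 and must finish by 11.
Slack of Compile = 4 − 3 = 1 second.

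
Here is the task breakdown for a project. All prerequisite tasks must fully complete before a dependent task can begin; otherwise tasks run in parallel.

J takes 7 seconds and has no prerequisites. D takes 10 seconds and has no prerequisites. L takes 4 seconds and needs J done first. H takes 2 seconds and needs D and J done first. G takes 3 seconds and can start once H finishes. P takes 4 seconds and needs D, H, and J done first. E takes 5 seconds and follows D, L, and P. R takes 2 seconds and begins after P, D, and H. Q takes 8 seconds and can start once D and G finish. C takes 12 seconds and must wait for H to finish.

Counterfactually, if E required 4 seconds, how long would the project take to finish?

Critical path before the change: D→H→C = 10+2+12 = 24 giving 24 seconds.
E is off the critical path — its longest chain is 21 seconds, giving 3 of slack.
No other chain overtakes it, so the finish is 24 seconds.

24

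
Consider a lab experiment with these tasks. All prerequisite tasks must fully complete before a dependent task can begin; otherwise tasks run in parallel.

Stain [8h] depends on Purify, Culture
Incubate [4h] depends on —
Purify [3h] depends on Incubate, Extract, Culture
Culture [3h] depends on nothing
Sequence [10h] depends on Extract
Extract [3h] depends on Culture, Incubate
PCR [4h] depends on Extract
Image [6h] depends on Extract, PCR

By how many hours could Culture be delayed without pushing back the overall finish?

1

Incubate→Extract→Purify→Stain = 4+3+3+8 = 18 sets the makespan at 18 hours.
Longest path through Culture: 17 hours (earliest finish 3, latest finish 4).
So Culture can slip 4 − 3 = 1 hour.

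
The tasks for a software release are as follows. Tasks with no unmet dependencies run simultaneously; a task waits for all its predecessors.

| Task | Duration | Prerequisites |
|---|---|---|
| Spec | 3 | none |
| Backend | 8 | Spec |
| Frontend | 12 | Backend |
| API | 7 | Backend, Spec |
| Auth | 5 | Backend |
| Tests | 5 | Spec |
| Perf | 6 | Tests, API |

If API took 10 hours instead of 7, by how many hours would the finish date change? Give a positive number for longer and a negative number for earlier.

Baseline: Spec→Backend→API→Perf = 3+8+7+6 = 24 → 24 hours.
API is on the critical path; changing it to 10 makes that path 27 hours.
That remains the longest chain; total 27 hours.
Change in finish: 27 − 24 = +3 hours.

3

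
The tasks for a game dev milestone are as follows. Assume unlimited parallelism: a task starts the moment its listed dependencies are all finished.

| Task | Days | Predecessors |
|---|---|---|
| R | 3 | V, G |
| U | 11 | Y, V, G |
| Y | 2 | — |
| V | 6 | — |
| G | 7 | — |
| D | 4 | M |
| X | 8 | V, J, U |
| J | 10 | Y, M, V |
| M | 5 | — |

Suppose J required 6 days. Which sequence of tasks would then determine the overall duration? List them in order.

Baseline: G→U→X = 7+11+8 = 26 → 26 days.
The longest path through J is only 24 days, so J has float 2.
The critical path is still G→U→X; finish is now 26 days.

G, U, X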